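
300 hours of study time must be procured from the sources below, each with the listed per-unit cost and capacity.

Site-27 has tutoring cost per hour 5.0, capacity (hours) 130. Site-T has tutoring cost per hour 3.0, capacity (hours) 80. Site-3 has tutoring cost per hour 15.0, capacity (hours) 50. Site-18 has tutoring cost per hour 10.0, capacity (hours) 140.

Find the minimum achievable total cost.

Fill from the cheapest source first.
Site-T (3.0): use full 80 — 220 hours to go.
Site-27 (5.0): use full 130 — 90 hours to go.
Site-18 (10.0): take the remaining 90 — done.
Site-3: unused.
Cost = 80×3.0 + 130×5.0 + 90×10.0 = 1790.

1790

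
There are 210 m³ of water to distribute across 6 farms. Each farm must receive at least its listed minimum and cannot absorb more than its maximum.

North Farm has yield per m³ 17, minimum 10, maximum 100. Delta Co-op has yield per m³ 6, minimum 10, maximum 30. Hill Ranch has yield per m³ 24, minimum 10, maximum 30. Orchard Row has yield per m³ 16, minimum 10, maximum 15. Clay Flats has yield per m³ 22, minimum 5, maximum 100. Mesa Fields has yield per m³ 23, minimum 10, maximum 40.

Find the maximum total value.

Meeting every minimum uses 10+10+10+10+5+10 = 55 m³, leaving 155.
Highest yield per m³ first: Hill Ranch 24 > Mesa Fields 23 > Clay Flats 22 > North Farm 17 > Orchard Row 16 > Delta Co-op 6.
Hill Ranch: +20 to 30 (cap) → 135 left.
Mesa Fields: +30 to 40 (cap) → 105 left.
Give Clay Flats 95 more to hit its cap of 100 → 10 left.
North Farm: +10 (room for 90) → 20. Pool exhausted.
Total = 17×20 + 6×10 + 24×30 + 16×10 + 22×100 + 23×40 = 4400.

4400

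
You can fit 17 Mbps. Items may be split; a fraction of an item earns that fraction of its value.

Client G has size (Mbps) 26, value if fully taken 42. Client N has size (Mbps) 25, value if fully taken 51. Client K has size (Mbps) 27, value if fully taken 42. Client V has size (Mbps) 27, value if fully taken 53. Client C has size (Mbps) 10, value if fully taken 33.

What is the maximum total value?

Best value per unit of size first: Client C 33/10≈3.3, Client N 51/25≈2.04, Client V 53/27≈1.96, Client G 42/26≈1.62, Client K 42/27≈1.56.
All 10 Mbps of Client C fit (value 33) — 7 remain.
Fill the last 7 Mbps with part of Client N: 7/25 of it earns 14.28.
Total value = 47.28.

47.28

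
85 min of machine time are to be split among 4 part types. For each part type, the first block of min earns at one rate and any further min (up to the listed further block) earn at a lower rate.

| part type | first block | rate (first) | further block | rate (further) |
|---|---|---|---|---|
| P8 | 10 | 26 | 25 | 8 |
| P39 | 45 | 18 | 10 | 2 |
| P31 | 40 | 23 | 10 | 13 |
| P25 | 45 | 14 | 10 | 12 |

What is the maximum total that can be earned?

1810

Treat each block as its own option and order by rate: P8/T1 26 > P31/T1 23 > P39/T1 18 > P25/T1 14 > P31/T2 13 > P25/T2 12 > P8/T2 8 > P39/T2 2.
P8 T1 at 26: fill all 10 → 75 left.
P31 T1 at 23: fill all 40 → 35 left.
P39/T1: +35 of 45 at 18; pool empty.
Total = 26×10 + 23×40 + 18×35 = 1810.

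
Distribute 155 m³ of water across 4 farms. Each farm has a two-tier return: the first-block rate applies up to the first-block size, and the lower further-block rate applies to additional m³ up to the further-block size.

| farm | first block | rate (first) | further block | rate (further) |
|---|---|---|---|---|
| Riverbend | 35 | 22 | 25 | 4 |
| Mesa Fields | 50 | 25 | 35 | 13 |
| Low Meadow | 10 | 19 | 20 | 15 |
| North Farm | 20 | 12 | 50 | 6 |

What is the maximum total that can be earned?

Treat each block as its own option and order by rate: Mesa Fields/first 25 > Riverbend/first 22 > Low Meadow/first 19 > Low Meadow/second 15 > Mesa Fields/second 13 > North Farm/first 12 > North Farm/second 6 > Riverbend/second 4.
Mesa Fields/first (25): +50 — 105 left.
Fill Riverbend first block (35 at 22) — 70 left.
Low Meadow first at 19: fill all 10 — 60 left.
Fill Low Meadow second block (20 at 15) — 40 left.
Mesa Fields/second (13): +35 — 5 left.
5 remain; put them into North Farm first at 12.
Total = 25×50 + 22×35 + 19×10 + 15×20 + 13×35 + 12×5 = 3025.

3025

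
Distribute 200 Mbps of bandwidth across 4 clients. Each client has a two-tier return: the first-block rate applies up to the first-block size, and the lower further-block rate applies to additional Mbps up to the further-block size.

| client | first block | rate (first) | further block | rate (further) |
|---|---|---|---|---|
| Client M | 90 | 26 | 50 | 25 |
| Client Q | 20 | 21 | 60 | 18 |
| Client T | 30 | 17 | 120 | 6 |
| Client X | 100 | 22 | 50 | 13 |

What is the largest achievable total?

Treat each block as its own option and order by rate: Client M/tier1 26 > Client M/tier2 25 > Client X/tier1 22 > Client Q/tier1 21 > Client Q/tier2 18 > Client T/tier1 17 > Client X/tier2 13 > Client T/tier2 6.
Fill Client M tier1 block (90 at 26) ; 110 left.
Client M/tier2 (25): +50 ; 60 left.
Client X tier1 at 22: only 60 left, fill 60.
Total = 26×90 + 25×50 + 22×60 = 4910.

4910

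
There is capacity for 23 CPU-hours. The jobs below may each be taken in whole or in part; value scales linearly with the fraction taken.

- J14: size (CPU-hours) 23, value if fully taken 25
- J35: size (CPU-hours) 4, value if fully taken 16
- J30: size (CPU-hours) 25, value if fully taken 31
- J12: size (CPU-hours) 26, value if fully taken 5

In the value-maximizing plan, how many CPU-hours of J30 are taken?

Best value per unit of size first: J35 16/4≈4, J30 31/25≈1.24, J14 25/23≈1.09, J12 5/26≈0.192.
Take all of J35 (4 CPU-hours, value 16) — 19 CPU-hours left.
19 CPU-hours left: a 19/25 share of J30 gives 31×19/25 = 23.56.

19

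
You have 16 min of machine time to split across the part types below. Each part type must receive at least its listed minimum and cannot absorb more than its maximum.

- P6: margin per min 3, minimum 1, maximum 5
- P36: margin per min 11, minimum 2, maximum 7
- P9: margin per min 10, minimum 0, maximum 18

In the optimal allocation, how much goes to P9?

Meeting every minimum uses 1+2+0 = 3 min, leaving 13.
Highest margin per min first: P36 11 > P9 10 > P6 3.
P36: +5 to 7 (cap) — 8 left.
P9: +8 (room for 18) → 8. Pool exhausted.

8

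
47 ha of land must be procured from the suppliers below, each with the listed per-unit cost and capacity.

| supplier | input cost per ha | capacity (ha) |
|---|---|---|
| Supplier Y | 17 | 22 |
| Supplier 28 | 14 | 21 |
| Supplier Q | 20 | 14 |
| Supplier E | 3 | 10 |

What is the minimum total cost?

596

Cheapest first:
Supplier E (3): use full 10 → 37 ha to go.
Supplier 28 at 14: take all 21 ha → 16 still needed.
Take 16 from Supplier Y at 17 to finish.
Supplier Q: unused.
Cost = 10×3 + 21×14 + 16×17 = 596.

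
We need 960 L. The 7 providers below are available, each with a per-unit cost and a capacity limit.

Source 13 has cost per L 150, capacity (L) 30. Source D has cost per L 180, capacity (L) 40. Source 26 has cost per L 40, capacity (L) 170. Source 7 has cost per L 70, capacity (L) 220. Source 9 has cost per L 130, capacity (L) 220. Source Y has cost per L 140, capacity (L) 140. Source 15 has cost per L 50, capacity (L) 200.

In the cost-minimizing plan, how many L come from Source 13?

10

Use providers in increasing cost order.
Source 26 (40): use full 170 ; 790 L to go.
Take 200 from Source 15 at 50 ; need 590 more.
Source 7 (70): use full 220 ; 370 L to go.
Source 9 at 130: take all 220 L ; 150 still needed.
Take 140 from Source Y at 140 ; need 10 more.
Take 10 from Source 13 at 150 to finish.
Source D: unused.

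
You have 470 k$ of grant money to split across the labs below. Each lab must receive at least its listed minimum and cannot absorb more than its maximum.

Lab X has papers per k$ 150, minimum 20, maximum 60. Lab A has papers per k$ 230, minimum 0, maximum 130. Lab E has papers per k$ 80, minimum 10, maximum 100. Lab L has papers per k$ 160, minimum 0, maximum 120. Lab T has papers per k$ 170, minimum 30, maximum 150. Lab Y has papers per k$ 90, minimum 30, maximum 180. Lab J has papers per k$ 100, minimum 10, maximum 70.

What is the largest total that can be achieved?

Meeting every minimum uses 20+0+10+0+30+30+10 = 100 k$, leaving 370.
Rank by papers per k$: Lab A 230 > Lab T 170 > Lab L 160 > Lab X 150 > Lab J 100 > Lab Y 90 > Lab E 80.
Lab A takes 130 more to reach its cap of 130 — 240 left.
Lab T takes 120 more to reach its cap of 150 — 120 left.
Lab L takes 120 more to reach its cap of 120 — 0 left.
Total = 150×20 + 230×130 + 80×10 + 160×120 + 170×150 + 90×30 + 100×10 = 82100.

82100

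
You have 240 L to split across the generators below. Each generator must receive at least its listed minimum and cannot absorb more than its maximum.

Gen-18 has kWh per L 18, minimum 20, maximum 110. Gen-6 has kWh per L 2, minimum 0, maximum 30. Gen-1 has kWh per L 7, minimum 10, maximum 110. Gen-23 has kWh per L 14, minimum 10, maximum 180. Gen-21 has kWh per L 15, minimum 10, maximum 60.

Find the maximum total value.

3790

Meeting every minimum uses 20+0+10+10+10 = 50 L, leaving 190.
Order the generators by kWh per L: Gen-18 18 > Gen-21 15 > Gen-23 14 > Gen-1 7 > Gen-6 2.
Give Gen-18 90 more to hit its cap of 110 ; 100 left.
Gen-21: +50 to 60 (cap) ; 50 left.
Only 50 left; Gen-23 takes them to reach 60.
Total = 18×110 + 7×10 + 14×60 + 15×60 = 3790.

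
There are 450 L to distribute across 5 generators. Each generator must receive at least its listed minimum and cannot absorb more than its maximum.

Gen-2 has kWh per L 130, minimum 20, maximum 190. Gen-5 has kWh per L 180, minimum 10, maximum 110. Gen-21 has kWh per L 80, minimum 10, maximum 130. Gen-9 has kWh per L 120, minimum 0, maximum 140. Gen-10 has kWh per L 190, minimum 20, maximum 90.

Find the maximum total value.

68400

Meeting every minimum uses 20+10+10+0+20 = 60 L, leaving 390.
Highest kWh per L first: Gen-10 190 > Gen-5 180 > Gen-2 130 > Gen-9 120 > Gen-21 80.
Gen-10: +70 to 90 (cap) → 320 left.
Gen-5: +100 to 110 (cap) → 220 left.
Gen-2 takes 170 more to reach its cap of 190 → 50 left.
Gen-9: +50 (room for 140) → 50. Pool exhausted.
Total = 130×190 + 180×110 + 80×10 + 120×50 + 190×90 = 68400.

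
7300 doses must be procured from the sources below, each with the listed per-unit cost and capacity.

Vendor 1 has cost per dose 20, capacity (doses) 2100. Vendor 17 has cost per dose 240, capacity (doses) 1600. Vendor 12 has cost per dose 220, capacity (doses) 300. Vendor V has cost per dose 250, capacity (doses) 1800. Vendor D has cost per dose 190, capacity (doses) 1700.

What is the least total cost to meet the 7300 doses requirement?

Fill from the cheapest source first.
Take 2100 from Vendor 1 at 20 — need 5200 more.
Take 1700 from Vendor D at 190 — need 3500 more.
Vendor 12 at 220: take all 300 doses — 3200 still needed.
Vendor 17 at 240: take all 1600 doses — 1600 still needed.
Take 1600 from Vendor V at 250 to finish.
Cost = 2100×20 + 1700×190 + 300×220 + 1600×240 + 1600×250 = 1215000.

1215000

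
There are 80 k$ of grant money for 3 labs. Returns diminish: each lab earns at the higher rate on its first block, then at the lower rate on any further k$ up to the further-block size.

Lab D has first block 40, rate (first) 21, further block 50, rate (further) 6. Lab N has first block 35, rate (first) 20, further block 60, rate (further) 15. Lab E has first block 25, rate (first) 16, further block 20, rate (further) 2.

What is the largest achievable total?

Treat each block as its own option and order by rate: Lab D/first 21 > Lab N/first 20 > Lab E/first 16 > Lab N/second 15 > Lab D/second 6 > Lab E/second 2.
Lab D/first (21): +40 ; 40 left.
Lab N/first (20): +35 ; 5 left.
5 remain; put them into Lab E first at 16.
Total = 21×40 + 20×35 + 16×5 = 1620.

1620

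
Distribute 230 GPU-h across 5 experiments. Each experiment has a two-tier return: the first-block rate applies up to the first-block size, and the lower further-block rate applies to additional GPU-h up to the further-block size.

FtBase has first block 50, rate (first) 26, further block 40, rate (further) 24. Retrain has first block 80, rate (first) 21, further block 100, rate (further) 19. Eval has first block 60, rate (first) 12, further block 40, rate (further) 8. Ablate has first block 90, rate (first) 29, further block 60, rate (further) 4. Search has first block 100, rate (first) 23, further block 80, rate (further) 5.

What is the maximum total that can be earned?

Treat each block as its own option and order by rate: Ablate/tier1 29 > FtBase/tier1 26 > FtBase/tier2 24 > Search/tier1 23 > Retrain/tier1 21 > Retrain/tier2 19 > Eval/tier1 12 > Eval/tier2 8 > Search/tier2 5 > Ablate/tier2 4.
Fill Ablate tier1 block (90 at 29) → 140 left.
FtBase tier1 at 26: fill all 50 → 90 left.
Fill FtBase tier2 block (40 at 24) → 50 left.
Search tier1 at 23: only 50 left, fill 50.
Total = 29×90 + 26×50 + 24×40 + 23×50 = 6020.

6020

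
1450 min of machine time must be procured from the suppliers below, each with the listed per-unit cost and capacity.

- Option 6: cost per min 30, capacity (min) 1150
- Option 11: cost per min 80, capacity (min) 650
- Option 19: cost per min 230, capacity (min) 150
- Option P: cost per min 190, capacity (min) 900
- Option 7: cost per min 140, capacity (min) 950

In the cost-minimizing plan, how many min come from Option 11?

300

Fill from the cheapest supplier first.
Take 1150 from Option 6 at 30 → need 300 more.
Take 300 from Option 11 at 80 to finish.
Option 7, Option P, Option 19: unused.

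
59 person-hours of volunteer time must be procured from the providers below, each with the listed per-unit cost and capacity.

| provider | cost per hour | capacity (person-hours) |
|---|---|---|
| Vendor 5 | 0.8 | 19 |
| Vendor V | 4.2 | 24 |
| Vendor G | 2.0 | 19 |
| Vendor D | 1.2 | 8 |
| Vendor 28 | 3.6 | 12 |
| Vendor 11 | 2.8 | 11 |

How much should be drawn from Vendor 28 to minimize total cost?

Cheapest first:
Vendor 5 at 0.8: take all 19 person-hours → 40 still needed.
Vendor D at 1.2: take all 8 person-hours → 32 still needed.
Take 19 from Vendor G at 2.0 → need 13 more.
Vendor 11 (2.8): use full 11 → 2 person-hours to go.
Vendor 28 at 3.6: take 2 of its 12 → requirement met.
Vendor V: unused.

2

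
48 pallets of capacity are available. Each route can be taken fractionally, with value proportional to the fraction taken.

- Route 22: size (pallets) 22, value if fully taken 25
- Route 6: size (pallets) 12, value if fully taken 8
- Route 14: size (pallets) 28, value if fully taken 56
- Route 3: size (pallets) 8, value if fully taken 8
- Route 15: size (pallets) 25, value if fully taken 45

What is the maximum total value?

Sort by value density: Route 14 56/28≈2, Route 15 45/25≈1.8, Route 22 25/22≈1.14, Route 3 8/8≈1, Route 6 8/12≈0.667.
All 28 pallets of Route 14 fit (value 56) → 20 remain.
Fill the last 20 pallets with part of Route 15: 20/25 of it earns 36.
Total value = 92.

92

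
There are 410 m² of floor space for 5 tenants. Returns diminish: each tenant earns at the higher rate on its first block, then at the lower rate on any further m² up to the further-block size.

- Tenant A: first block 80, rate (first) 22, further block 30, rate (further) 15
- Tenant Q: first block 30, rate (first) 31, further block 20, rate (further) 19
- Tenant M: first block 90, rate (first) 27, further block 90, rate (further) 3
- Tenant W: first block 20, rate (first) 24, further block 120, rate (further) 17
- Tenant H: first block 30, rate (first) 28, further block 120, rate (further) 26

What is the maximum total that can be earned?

10280

Order all 10 blocks by rate: Tenant Q/tier1 31 > Tenant H/tier1 28 > Tenant M/tier1 27 > Tenant H/tier2 26 > Tenant W/tier1 24 > Tenant A/tier1 22 > Tenant Q/tier2 19 > Tenant W/tier2 17 > Tenant A/tier2 15 > Tenant M/tier2 3.
Tenant Q tier1 at 31: fill all 30 — 380 left.
Fill Tenant H tier1 block (30 at 28) — 350 left.
Tenant M/tier1 (27): +90 — 260 left.
Tenant H/tier2 (26): +120 — 140 left.
Tenant W/tier1 (24): +20 — 120 left.
Tenant A/tier1 (22): +80 — 40 left.
Fill Tenant Q tier2 block (20 at 19) — 20 left.
Tenant W tier2 at 17: only 20 left, fill 20.
Total = 31×30 + 28×30 + 27×90 + 26×120 + 24×20 + 22×80 + 19×20 + 17×20 = 10280.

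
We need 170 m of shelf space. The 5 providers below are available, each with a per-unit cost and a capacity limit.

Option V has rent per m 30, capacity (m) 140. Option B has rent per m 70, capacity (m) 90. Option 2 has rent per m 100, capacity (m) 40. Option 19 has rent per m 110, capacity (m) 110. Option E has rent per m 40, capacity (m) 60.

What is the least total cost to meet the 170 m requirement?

Use providers in increasing cost order.
Take 140 from Option V at 30 ; need 30 more.
Option E (40): take the remaining 30 ; done.
Option B, Option 2, Option 19: unused.
Cost = 140×30 + 30×40 = 5400.

5400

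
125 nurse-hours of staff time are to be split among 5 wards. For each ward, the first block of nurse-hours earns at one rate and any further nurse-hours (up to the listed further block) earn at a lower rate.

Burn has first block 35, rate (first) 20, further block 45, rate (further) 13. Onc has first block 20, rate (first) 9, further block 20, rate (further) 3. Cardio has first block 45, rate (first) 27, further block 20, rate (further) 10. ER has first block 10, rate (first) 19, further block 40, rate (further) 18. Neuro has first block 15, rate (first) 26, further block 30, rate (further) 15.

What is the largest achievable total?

2855

Rank every tier by rate: Cardio/first 27 > Neuro/first 26 > Burn/first 20 > ER/first 19 > ER/second 18 > Neuro/second 15 > Burn/second 13 > Cardio/second 10 > Onc/first 9 > Onc/second 3.
Cardio first at 27: fill all 45 ; 80 left.
Fill Neuro first block (15 at 26) ; 65 left.
Burn/first (20): +35 ; 30 left.
ER/first (19): +10 ; 20 left.
ER second at 18: only 20 left, fill 20.
Total = 27×45 + 26×15 + 20×35 + 19×10 + 18×20 = 2855.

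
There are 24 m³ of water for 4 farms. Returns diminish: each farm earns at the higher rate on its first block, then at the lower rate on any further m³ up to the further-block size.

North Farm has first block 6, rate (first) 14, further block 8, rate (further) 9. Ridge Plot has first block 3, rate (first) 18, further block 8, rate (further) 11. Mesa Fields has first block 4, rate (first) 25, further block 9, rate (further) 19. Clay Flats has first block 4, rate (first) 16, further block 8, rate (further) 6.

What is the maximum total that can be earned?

Order all 8 blocks by rate: Mesa Fields/first 25 > Mesa Fields/second 19 > Ridge Plot/first 18 > Clay Flats/first 16 > North Farm/first 14 > Ridge Plot/second 11 > North Farm/second 9 > Clay Flats/second 6.
Fill Mesa Fields first block (4 at 25) — 20 left.
Mesa Fields second at 19: fill all 9 — 11 left.
Ridge Plot/first (18): +3 — 8 left.
Fill Clay Flats first block (4 at 16) — 4 left.
North Farm/first: +4 of 6 at 14; pool empty.
Total = 25×4 + 19×9 + 18×3 + 16×4 + 14×4 = 445.

445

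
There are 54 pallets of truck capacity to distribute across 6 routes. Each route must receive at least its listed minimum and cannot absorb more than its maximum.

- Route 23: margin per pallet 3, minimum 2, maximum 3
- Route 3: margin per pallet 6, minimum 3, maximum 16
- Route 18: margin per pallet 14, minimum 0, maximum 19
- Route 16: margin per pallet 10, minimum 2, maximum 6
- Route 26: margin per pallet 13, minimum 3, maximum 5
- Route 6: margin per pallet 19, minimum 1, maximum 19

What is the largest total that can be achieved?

Meeting every minimum uses 2+3+0+2+3+1 = 11 pallets, leaving 43.
Rank by margin per pallet: Route 6 19 > Route 18 14 > Route 26 13 > Route 16 10 > Route 3 6 > Route 23 3.
Route 6: +18 to 19 (cap) ; 25 left.
Route 18 takes 19 more to reach its cap of 19 ; 6 left.
Give Route 26 2 more to hit its cap of 5 ; 4 left.
Route 16 takes 4 more to reach its cap of 6 ; 0 left.
Total = 3×2 + 6×3 + 14×19 + 10×6 + 13×5 + 19×19 = 776.

776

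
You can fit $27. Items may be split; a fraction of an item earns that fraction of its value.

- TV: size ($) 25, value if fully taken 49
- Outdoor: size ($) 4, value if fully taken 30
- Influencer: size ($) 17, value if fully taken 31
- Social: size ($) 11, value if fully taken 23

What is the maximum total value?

Sort by value density: Outdoor 30/4≈7.5, Social 23/11≈2.09, TV 49/25≈1.96, Influencer 31/17≈1.82.
Outdoor: take in full, 4 $ for value 30 → 23 left.
All 11 $ of Social fit (value 23) → 12 remain.
12 $ left: a 12/25 share of TV gives 49×12/25 = 23.52.
Total value = 76.52.

76.52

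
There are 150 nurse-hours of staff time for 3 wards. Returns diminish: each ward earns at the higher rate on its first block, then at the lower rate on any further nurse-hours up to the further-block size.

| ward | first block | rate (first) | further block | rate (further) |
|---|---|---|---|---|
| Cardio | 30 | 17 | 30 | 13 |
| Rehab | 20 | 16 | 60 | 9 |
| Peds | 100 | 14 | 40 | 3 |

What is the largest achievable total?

Treat each block as its own option and order by rate: Cardio/first 17 > Rehab/first 16 > Peds/first 14 > Cardio/second 13 > Rehab/second 9 > Peds/second 3.
Cardio/first (17): +30 — 120 left.
Fill Rehab first block (20 at 16) — 100 left.
Peds first at 14: fill all 100 — 0 left.
Total = 17×30 + 16×20 + 14×100 = 2230.

2230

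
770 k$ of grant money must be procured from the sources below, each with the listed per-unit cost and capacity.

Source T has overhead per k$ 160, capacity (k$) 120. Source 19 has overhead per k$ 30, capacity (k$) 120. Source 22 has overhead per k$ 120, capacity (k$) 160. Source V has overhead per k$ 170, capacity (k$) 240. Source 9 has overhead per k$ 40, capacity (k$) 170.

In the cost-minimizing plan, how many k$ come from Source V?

Cheapest first:
Source 19 (30): use full 120 — 650 k$ to go.
Take 170 from Source 9 at 40 — need 480 more.
Take 160 from Source 22 at 120 — need 320 more.
Take 120 from Source T at 160 — need 200 more.
Source V at 170: take 200 of its 240 — requirement met.

200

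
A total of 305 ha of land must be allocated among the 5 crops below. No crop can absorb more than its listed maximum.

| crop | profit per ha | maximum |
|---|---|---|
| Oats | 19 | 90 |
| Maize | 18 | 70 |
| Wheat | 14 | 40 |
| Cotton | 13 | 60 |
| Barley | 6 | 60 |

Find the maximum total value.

4580

Rank by profit per ha: Oats 19 > Maize 18 > Wheat 14 > Cotton 13 > Barley 6.
Give Oats 90 to hit its cap of 90 — 215 left.
Give Maize 70 to hit its cap of 70 — 145 left.
Wheat takes 40 to reach its cap of 40 — 105 left.
Give Cotton 60 to hit its cap of 60 — 45 left.
Only 45 left; Barley takes them to reach 45.
Total = 19×90 + 18×70 + 14×40 + 13×60 + 6×45 = 4580.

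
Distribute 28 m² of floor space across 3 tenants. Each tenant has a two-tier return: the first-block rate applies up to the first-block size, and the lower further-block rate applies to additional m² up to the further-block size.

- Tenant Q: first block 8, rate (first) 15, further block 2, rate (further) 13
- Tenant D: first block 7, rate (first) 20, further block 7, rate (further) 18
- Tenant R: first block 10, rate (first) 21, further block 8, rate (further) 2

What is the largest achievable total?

536

Rank every tier by rate: Tenant R/tier1 21 > Tenant D/tier1 20 > Tenant D/tier2 18 > Tenant Q/tier1 15 > Tenant Q/tier2 13 > Tenant R/tier2 2.
Tenant R tier1 at 21: fill all 10 — 18 left.
Tenant D/tier1 (20): +7 — 11 left.
Tenant D tier2 at 18: fill all 7 — 4 left.
Tenant Q tier1 at 15: only 4 left, fill 4.
Total = 21×10 + 20×7 + 18×7 + 15×4 = 536.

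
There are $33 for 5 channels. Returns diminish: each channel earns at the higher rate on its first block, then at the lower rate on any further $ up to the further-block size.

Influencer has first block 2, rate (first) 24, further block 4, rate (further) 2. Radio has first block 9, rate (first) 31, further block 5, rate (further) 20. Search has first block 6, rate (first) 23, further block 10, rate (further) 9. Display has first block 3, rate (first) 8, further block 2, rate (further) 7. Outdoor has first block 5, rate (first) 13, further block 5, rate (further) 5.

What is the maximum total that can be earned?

Order all 10 blocks by rate: Radio/tier1 31 > Influencer/tier1 24 > Search/tier1 23 > Radio/tier2 20 > Outdoor/tier1 13 > Search/tier2 9 > Display/tier1 8 > Display/tier2 7 > Outdoor/tier2 5 > Influencer/tier2 2.
Fill Radio tier1 block (9 at 31) → 24 left.
Influencer/tier1 (24): +2 → 22 left.
Fill Search tier1 block (6 at 23) → 16 left.
Fill Radio tier2 block (5 at 20) → 11 left.
Outdoor/tier1 (13): +5 → 6 left.
Search tier2 at 9: only 6 left, fill 6.
Total = 31×9 + 24×2 + 23×6 + 20×5 + 13×5 + 9×6 = 684.

684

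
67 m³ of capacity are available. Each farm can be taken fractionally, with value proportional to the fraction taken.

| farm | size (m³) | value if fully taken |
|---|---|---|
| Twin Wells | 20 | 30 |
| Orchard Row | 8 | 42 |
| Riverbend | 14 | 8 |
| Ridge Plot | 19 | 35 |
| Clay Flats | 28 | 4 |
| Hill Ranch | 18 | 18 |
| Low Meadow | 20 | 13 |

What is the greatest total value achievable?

126.3

Sort by value density: Orchard Row 42/8≈5.25, Ridge Plot 35/19≈1.84, Twin Wells 30/20≈1.5, Hill Ranch 18/18≈1, Low Meadow 13/20≈0.65, Riverbend 8/14≈0.571, Clay Flats 4/28≈0.143.
Orchard Row: take in full, 8 m³ for value 42 → 59 left.
All 19 m³ of Ridge Plot fit (value 35) → 40 remain.
Take all of Twin Wells (20 m³, value 30) → 20 m³ left.
Hill Ranch: take in full, 18 m³ for value 18 → 2 left.
2 m³ left: a 2/20 share of Low Meadow gives 13×2/20 = 1.3.
Total value = 126.3.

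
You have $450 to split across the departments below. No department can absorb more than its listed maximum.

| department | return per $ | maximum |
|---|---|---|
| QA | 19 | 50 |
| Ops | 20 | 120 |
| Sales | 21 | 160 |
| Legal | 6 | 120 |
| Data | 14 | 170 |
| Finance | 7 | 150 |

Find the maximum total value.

Order the departments by return per $: Sales 21 > Ops 20 > QA 19 > Data 14 > Finance 7 > Legal 6.
Sales takes 160 to reach its cap of 160 — 290 left.
Ops takes 120 to reach its cap of 120 — 170 left.
QA takes 50 to reach its cap of 50 — 120 left.
Only 120 left; Data takes them to reach 120.
Total = 19×50 + 20×120 + 21×160 + 14×120 = 8390.

8390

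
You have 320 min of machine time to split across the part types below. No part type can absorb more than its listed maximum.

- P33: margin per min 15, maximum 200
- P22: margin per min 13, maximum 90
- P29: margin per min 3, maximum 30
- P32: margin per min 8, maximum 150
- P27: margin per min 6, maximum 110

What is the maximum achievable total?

Rank by margin per min: P33 15 > P22 13 > P32 8 > P27 6 > P29 3.
P33 takes 200 to reach its cap of 200 → 120 left.
P22 takes 90 to reach its cap of 90 → 30 left.
Only 30 left; P32 takes them to reach 30.
Total = 15×200 + 13×90 + 8×30 = 4410.

4410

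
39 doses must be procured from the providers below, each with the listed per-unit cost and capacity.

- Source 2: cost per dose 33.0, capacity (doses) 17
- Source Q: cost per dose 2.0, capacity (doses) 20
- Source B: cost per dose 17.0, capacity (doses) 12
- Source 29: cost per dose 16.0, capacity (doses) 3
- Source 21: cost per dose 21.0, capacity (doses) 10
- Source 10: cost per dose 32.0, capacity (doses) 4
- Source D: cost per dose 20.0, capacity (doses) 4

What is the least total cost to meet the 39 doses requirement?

Fill from the cheapest provider first.
Take 20 from Source Q at 2.0 — need 19 more.
Take 3 from Source 29 at 16.0 — need 16 more.
Source B (17.0): use full 12 — 4 doses to go.
Source D at 20.0: take all 4 doses — 0 still needed.
Source 21, Source 10, Source 2: unused.
Cost = 20×2.0 + 3×16.0 + 12×17.0 + 4×20.0 = 372.

372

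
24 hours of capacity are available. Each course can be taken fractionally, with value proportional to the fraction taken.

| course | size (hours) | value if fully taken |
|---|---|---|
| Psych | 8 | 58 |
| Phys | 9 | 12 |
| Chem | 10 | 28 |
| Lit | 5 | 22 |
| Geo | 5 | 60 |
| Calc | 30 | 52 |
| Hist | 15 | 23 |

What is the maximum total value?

156.8

Rank by value-to-size ratio: Geo 60/5≈12, Psych 58/8≈7.25, Lit 22/5≈4.4, Chem 28/10≈2.8, Calc 52/30≈1.73, Hist 23/15≈1.53, Phys 12/9≈1.33.
Geo: take in full, 5 hours for value 60 — 19 left.
All 8 hours of Psych fit (value 58) — 11 remain.
Take all of Lit (5 hours, value 22) — 6 hours left.
Fill the last 6 hours with part of Chem: 6/10 of it earns 16.8.
Total value = 156.8.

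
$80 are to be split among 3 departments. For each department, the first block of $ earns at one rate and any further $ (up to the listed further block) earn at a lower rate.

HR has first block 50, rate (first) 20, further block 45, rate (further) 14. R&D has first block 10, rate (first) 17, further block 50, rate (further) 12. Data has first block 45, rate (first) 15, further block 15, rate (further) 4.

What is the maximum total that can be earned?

Order all 6 blocks by rate: HR/first 20 > R&D/first 17 > Data/first 15 > HR/second 14 > R&D/second 12 > Data/second 4.
HR first at 20: fill all 50 → 30 left.
R&D/first (17): +10 → 20 left.
Data first at 15: only 20 left, fill 20.
Total = 20×50 + 17×10 + 15×20 = 1470.

1470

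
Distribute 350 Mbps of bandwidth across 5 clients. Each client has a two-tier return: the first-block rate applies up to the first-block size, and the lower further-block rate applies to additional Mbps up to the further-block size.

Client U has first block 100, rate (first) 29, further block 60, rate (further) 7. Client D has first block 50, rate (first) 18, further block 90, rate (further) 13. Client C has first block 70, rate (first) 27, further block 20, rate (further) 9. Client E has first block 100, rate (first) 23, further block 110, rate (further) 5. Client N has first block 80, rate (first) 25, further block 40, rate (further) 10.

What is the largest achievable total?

Rank every tier by rate: Client U/tier1 29 > Client C/tier1 27 > Client N/tier1 25 > Client E/tier1 23 > Client D/tier1 18 > Client D/tier2 13 > Client N/tier2 10 > Client C/tier2 9 > Client U/tier2 7 > Client E/tier2 5.
Fill Client U tier1 block (100 at 29) — 250 left.
Fill Client C tier1 block (70 at 27) — 180 left.
Client N/tier1 (25): +80 — 100 left.
Client E/tier1 (23): +100 — 0 left.
Total = 29×100 + 27×70 + 25×80 + 23×100 = 9090.

9090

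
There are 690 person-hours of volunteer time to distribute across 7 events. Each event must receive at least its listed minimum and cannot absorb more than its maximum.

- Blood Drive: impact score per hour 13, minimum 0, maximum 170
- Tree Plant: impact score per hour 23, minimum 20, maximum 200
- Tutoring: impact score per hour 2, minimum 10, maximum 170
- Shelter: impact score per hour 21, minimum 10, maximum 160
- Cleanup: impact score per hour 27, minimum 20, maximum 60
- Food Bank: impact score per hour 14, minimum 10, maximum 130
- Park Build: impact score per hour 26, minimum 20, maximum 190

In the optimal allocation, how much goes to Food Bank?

Meeting every minimum uses 0+20+10+10+20+10+20 = 90 person-hours, leaving 600.
Order the events by impact score per hour: Cleanup 27 > Park Build 26 > Tree Plant 23 > Shelter 21 > Food Bank 14 > Blood Drive 13 > Tutoring 2.
Cleanup: +40 to 60 (cap) → 560 left.
Park Build takes 170 more to reach its cap of 190 → 390 left.
Tree Plant: +180 to 200 (cap) → 210 left.
Give Shelter 150 more to hit its cap of 160 → 60 left.
Food Bank has room for 120 more but only 60 remain, so it gets 70.

70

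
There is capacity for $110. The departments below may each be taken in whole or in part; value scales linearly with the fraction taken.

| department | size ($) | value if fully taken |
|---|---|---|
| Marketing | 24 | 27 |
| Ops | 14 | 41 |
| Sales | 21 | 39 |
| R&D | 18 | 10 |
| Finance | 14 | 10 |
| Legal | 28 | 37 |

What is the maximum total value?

159

Sort by value density: Ops 41/14≈2.93, Sales 39/21≈1.86, Legal 37/28≈1.32, Marketing 27/24≈1.12, Finance 10/14≈0.714, R&D 10/18≈0.556.
Take all of Ops (14 $, value 41) ; 96 $ left.
Take all of Sales (21 $, value 39) ; 75 $ left.
All 28 $ of Legal fit (value 37) ; 47 remain.
All 24 $ of Marketing fit (value 27) ; 23 remain.
Finance: take in full, 14 $ for value 10 ; 9 left.
9 $ left: a 9/18 share of R&D gives 10×9/18 = 5.
Total value = 159.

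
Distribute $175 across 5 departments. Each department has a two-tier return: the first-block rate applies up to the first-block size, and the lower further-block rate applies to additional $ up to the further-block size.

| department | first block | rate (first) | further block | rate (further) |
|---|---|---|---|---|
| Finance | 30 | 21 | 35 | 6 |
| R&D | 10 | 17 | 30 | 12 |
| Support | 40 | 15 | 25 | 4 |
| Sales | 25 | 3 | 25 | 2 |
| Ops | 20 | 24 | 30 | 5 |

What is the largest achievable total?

Treat each block as its own option and order by rate: Ops/T1 24 > Finance/T1 21 > R&D/T1 17 > Support/T1 15 > R&D/T2 12 > Finance/T2 6 > Ops/T2 5 > Support/T2 4 > Sales/T1 3 > Sales/T2 2.
Ops T1 at 24: fill all 20 — 155 left.
Finance T1 at 21: fill all 30 — 125 left.
Fill R&D T1 block (10 at 17) — 115 left.
Support/T1 (15): +40 — 75 left.
R&D T2 at 12: fill all 30 — 45 left.
Finance/T2 (6): +35 — 10 left.
10 remain; put them into Ops T2 at 5.
Total = 24×20 + 21×30 + 17×10 + 15×40 + 12×30 + 6×35 + 5×10 = 2500.

2500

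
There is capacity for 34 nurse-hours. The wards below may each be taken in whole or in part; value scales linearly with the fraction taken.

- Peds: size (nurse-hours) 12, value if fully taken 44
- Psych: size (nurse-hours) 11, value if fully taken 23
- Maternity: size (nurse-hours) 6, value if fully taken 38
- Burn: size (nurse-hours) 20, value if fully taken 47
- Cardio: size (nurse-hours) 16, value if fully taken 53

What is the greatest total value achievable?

135

Rank by value-to-size ratio: Maternity 38/6≈6.33, Peds 44/12≈3.67, Cardio 53/16≈3.31, Burn 47/20≈2.35, Psych 23/11≈2.09.
All 6 nurse-hours of Maternity fit (value 38) ; 28 remain.
Take all of Peds (12 nurse-hours, value 44) ; 16 nurse-hours left.
Take all of Cardio (16 nurse-hours, value 53) ; 0 nurse-hours left.
Total value = 135.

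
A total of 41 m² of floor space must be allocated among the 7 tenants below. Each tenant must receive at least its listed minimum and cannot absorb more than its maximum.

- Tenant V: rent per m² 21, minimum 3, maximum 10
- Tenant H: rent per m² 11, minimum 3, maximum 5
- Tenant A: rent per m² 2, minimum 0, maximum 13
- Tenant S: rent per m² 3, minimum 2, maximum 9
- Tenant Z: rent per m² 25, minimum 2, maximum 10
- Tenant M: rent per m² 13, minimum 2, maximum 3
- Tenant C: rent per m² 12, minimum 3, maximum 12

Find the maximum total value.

Meeting every minimum uses 3+3+0+2+2+2+3 = 15 m², leaving 26.
Highest rent per m² first: Tenant Z 25 > Tenant V 21 > Tenant M 13 > Tenant C 12 > Tenant H 11 > Tenant S 3 > Tenant A 2.
Give Tenant Z 8 more to hit its cap of 10 — 18 left.
Tenant V takes 7 more to reach its cap of 10 — 11 left.
Tenant M: +1 to 3 (cap) — 10 left.
Tenant C: +9 to 12 (cap) — 1 left.
Tenant H: +1 (room for 2) → 4. Pool exhausted.
Total = 21×10 + 11×4 + 3×2 + 25×10 + 13×3 + 12×12 = 693.

693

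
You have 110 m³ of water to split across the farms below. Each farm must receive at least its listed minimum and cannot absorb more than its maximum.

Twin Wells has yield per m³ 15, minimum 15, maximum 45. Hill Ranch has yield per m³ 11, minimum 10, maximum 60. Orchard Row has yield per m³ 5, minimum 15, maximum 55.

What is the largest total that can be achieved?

Meeting every minimum uses 15+10+15 = 40 m³, leaving 70.
Rank by yield per m³: Twin Wells 15 > Hill Ranch 11 > Orchard Row 5.
Give Twin Wells 30 more to hit its cap of 45 → 40 left.
Hill Ranch: +40 (room for 50) → 50. Pool exhausted.
Total = 15×45 + 11×50 + 5×15 = 1300.

1300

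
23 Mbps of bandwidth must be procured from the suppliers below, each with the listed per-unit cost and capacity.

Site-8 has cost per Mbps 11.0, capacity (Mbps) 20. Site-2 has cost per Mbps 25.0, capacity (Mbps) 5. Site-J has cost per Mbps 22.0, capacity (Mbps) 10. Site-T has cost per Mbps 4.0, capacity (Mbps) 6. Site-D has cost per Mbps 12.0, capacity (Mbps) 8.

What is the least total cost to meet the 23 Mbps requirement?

Fill from the cheapest supplier first.
Take 6 from Site-T at 4.0 ; need 17 more.
Site-8 at 11.0: take 17 of its 20 ; requirement met.
Site-D, Site-J, Site-2: unused.
Cost = 6×4.0 + 17×11.0 = 211.

211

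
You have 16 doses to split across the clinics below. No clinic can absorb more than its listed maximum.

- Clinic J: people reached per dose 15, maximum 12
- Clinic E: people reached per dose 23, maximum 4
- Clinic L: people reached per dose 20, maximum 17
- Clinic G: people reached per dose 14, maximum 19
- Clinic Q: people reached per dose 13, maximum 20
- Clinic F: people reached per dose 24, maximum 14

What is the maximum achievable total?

Highest people reached per dose first: Clinic F 24 > Clinic E 23 > Clinic L 20 > Clinic J 15 > Clinic G 14 > Clinic Q 13.
Clinic F: +14 to 14 (cap) — 2 left.
Clinic E has room for 4 but only 2 remain, so it gets 2.
Total = 23×2 + 24×14 = 382.

382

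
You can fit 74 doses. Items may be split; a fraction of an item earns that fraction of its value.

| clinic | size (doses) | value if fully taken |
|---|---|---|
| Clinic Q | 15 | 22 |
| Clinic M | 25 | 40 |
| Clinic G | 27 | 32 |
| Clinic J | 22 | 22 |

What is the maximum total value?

101

Best value per unit of size first: Clinic M 40/25≈1.6, Clinic Q 22/15≈1.47, Clinic G 32/27≈1.19, Clinic J 22/22≈1.
Take all of Clinic M (25 doses, value 40) — 49 doses left.
Take all of Clinic Q (15 doses, value 22) — 34 doses left.
Take all of Clinic G (27 doses, value 32) — 7 doses left.
Fill the last 7 doses with part of Clinic J: 7/22 of it earns 7.
Total value = 101.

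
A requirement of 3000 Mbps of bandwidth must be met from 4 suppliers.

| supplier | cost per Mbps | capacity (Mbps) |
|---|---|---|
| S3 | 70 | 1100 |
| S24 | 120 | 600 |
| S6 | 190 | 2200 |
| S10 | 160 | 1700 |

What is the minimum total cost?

357000

Use suppliers in increasing cost order.
S3 at 70: take all 1100 Mbps — 1900 still needed.
Take 600 from S24 at 120 — need 1300 more.
S10 (160): take the remaining 1300 — done.
S6: unused.
Cost = 1100×70 + 600×120 + 1300×160 = 357000.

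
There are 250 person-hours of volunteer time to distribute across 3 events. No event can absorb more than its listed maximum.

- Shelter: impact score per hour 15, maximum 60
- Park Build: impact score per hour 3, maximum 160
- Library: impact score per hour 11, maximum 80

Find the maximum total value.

2110

Order the events by impact score per hour: Shelter 15 > Library 11 > Park Build 3.
Give Shelter 60 to hit its cap of 60 → 190 left.
Library takes 80 to reach its cap of 80 → 110 left.
Park Build: +110 (room for 160) → 110. Pool exhausted.
Total = 15×60 + 3×110 + 11×80 = 2110.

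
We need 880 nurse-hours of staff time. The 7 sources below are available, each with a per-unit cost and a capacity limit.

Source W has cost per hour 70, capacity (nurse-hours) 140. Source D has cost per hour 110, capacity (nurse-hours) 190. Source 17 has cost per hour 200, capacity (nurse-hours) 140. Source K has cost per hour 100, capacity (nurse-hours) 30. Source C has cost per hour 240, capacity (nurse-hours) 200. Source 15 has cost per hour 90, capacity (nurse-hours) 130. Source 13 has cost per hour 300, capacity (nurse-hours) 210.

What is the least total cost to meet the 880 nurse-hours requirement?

136400

Cheapest first:
Take 140 from Source W at 70 — need 740 more.
Take 130 from Source 15 at 90 — need 610 more.
Take 30 from Source K at 100 — need 580 more.
Take 190 from Source D at 110 — need 390 more.
Take 140 from Source 17 at 200 — need 250 more.
Take 200 from Source C at 240 — need 50 more.
Source 13 (300): take the remaining 50 — done.
Cost = 140×70 + 130×90 + 30×100 + 190×110 + 140×200 + 200×240 + 50×300 = 136400.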